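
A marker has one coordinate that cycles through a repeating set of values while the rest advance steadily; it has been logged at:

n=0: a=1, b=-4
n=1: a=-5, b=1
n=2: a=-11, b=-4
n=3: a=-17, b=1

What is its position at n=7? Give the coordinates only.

a=-41, b=1

The a coordinate changes by -6 each step, so at step 7 it is 1 + 7·(-6) = -41.
The b coordinate repeats the cycle [-4, 1] with period 2; step 7 mod 2 = 1, giving 1.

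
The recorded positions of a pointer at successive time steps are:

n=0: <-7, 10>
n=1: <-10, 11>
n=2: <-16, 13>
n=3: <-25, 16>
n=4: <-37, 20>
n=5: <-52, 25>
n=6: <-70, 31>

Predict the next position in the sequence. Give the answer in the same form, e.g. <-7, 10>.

First differences are <-3, +1>, <-6, +2>, <-9, +3>, <-12, +4>, <-15, +5>, <-18, +6>; their common second difference is <-3, +1> (constant acceleration).
step 7: <-70, 31> + <-21, +7> → <-91, 38>

<-91, 38>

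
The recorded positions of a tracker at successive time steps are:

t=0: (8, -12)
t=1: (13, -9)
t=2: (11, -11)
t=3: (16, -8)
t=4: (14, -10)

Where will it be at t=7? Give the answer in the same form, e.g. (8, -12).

Differencing gives (+5, +3), (-2, -2), (+5, +3), (-2, -2). This is the pattern (+5, +3), (-2, -2) repeated.
step 5: apply (+5, +3) → (19, -7)
step 6: apply (-2, -2) → (17, -9)
step 7: apply (+5, +3) → (22, -6)

(22, -6)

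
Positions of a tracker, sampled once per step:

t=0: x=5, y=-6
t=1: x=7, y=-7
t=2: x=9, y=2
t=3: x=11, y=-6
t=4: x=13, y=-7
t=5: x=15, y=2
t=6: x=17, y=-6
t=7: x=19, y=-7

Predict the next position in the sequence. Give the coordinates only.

x=21, y=2

The x coordinate changes by +2 each step, so at step 8 it is 5 + 8·(2) = 21.
The y coordinate repeats the cycle [-6, -7, 2] with period 3; step 8 mod 3 = 2, giving 2.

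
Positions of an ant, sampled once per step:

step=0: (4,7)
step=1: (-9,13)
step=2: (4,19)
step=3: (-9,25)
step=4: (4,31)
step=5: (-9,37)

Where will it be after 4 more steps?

(-9,61)

First: cycles through 4, -9 every 2 steps. Step 9 lands at position 1 of the cycle → -9.
Second: linear, +6 per step → 61 at step 9.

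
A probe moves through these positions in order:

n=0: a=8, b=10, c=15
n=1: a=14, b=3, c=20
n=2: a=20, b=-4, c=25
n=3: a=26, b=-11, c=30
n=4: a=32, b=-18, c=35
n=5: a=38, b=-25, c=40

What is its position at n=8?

Each step adds (+6, -7, +5) to the position.
step 6: a=38, b=-25, c=40 + (+6, -7, +5) → a=44, b=-32, c=45
step 7: a=44, b=-32, c=45 + (+6, -7, +5) → a=50, b=-39, c=50
step 8: a=50, b=-39, c=50 + (+6, -7, +5) → a=56, b=-46, c=55

a=56, b=-46, c=55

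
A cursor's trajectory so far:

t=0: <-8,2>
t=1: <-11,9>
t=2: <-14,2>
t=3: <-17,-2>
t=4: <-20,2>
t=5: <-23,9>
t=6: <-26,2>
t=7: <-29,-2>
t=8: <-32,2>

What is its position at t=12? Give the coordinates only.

<-44,2>

The first coordinate changes by -3 each step, so at step 12 it is -8 + 12·(-3) = -44.
The second coordinate repeats the cycle [2, 9, 2, -2] with period 4; step 12 mod 4 = 0, giving 2.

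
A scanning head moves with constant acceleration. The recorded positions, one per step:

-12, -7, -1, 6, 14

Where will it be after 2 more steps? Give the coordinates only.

Successive displacements: +5, +6, +7, +8 — each changes by +1.
step 5: 14 + 9 → 23
step 6: 23 + 10 → 33

33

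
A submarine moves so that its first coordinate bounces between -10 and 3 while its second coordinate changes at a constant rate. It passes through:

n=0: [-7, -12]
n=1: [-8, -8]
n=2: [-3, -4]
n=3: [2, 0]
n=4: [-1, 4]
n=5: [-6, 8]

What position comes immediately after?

[-9, 12]

The first coordinate travels 5 per step and bounces off the walls at -10 and 3.
  step 6: -6 → -9
The second coordinate changes by +4 each step: at step 6 it is 12.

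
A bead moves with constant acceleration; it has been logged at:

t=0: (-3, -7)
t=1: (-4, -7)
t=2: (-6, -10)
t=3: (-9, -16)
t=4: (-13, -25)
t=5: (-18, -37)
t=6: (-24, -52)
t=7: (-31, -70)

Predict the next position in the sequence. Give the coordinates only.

First differences are (-1, +0), (-2, -3), (-3, -6), (-4, -9), (-5, -12), (-6, -15), (-7, -18); their common second difference is (-1, -3) (constant acceleration).
step 8: (-31, -70) + (-8, -21) → (-39, -91)

(-39, -91)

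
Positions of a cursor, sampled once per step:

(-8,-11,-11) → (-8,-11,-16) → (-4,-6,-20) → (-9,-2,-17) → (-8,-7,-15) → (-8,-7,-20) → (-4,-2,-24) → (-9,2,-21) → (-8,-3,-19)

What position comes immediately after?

(-8,-3,-24)

Differencing gives (+0,+0,-5), (+4,+5,-4), (-5,+4,+3), (+1,-5,+2), (+0,+0,-5), (+4,+5,-4), (-5,+4,+3), (+1,-5,+2). This is the pattern (+0,+0,-5), (+4,+5,-4), (-5,+4,+3), (+1,-5,+2) repeated.
step 9: apply (+0,+0,-5) → (-8,-3,-24)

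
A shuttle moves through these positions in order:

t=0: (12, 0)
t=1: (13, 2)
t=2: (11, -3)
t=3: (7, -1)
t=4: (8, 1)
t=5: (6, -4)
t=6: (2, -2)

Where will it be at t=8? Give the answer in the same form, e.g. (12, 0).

(1, -5)

Step-to-step displacements: (+1, +2), (-2, -5), (-4, +2), (+1, +2), (-2, -5), (-4, +2) — a repeating cycle of length 3.
step 7: apply (+1, +2) → (3, 0)
step 8: apply (-2, -5) → (1, -5)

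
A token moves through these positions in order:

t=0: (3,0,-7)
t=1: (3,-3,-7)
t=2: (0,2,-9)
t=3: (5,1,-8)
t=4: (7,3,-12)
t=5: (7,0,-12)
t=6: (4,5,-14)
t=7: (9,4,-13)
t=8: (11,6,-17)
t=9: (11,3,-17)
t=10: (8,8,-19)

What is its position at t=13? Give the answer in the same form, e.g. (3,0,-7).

(15,6,-22)

The moves between consecutive positions are (+0,-3,+0), (-3,+5,-2), (+5,-1,+1), (+2,+2,-4), (+0,-3,+0), (-3,+5,-2), (+5,-1,+1), (+2,+2,-4), (+0,-3,+0), (-3,+5,-2); they repeat the 4-cycle [(+0,-3,+0), (-3,+5,-2), (+5,-1,+1), (+2,+2,-4)].
step 11: apply (+5,-1,+1) → (13,7,-18)
step 12: apply (+2,+2,-4) → (15,9,-22)
step 13: apply (+0,-3,+0) → (15,6,-22)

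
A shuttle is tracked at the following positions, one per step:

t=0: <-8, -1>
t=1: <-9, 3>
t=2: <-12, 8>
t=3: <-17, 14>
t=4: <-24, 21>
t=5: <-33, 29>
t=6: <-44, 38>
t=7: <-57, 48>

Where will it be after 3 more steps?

<-108, 84>

First differences are <-1, +4>, <-3, +5>, <-5, +6>, <-7, +7>, <-9, +8>, <-11, +9>, <-13, +10>; their common second difference is <-2, +1> (constant acceleration).
step 8: <-57, 48> + <-15, +11> → <-72, 59>
step 9: <-72, 59> + <-17, +12> → <-89, 71>
step 10: <-89, 71> + <-19, +13> → <-108, 84>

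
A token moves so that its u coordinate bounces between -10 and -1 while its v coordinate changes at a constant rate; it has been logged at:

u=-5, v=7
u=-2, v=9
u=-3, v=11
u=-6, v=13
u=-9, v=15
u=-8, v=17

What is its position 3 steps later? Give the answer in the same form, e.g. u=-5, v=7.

The u coordinate travels 3 per step and bounces off the walls at -10 and -1.
  step 6: -8 → -5
  step 7: -5 → -2
  step 8: -2 → -3
The v coordinate changes by +2 each step: at step 8 it is 23.

u=-3, v=23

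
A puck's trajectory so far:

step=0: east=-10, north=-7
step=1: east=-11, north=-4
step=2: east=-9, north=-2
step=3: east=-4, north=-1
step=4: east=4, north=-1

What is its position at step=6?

First differences are (-1, +3), (+2, +2), (+5, +1), (+8, +0); their common second difference is (+3, -1) (constant acceleration).
step 5: east=4, north=-1 + (+11, -1) → east=15, north=-2
step 6: east=15, north=-2 + (+14, -2) → east=29, north=-4

east=29, north=-4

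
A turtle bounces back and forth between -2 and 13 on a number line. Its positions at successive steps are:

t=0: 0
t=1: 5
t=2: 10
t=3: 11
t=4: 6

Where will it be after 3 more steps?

The value travels 5 per step and bounces off the walls at -2 and 13.
  step 5: 6 → 1
  step 6: 1 → 0
  step 7: 0 → 5

5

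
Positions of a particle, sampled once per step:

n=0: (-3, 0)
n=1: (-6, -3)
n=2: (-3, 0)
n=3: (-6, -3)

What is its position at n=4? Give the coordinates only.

Step-to-step displacements: (-3, -3), (+3, +3), (-3, -3); each is -1× the previous.
step 4: (-6, -3) + (+3, +3) → (-3, 0)

(-3, 0)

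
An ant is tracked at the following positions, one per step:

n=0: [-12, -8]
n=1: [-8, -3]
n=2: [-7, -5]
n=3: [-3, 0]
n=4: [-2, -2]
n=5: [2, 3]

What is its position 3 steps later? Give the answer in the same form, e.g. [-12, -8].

[8, 4]

The moves between consecutive positions are [+4, +5], [+1, -2], [+4, +5], [+1, -2], [+4, +5]; they repeat the 2-cycle [[+4, +5], [+1, -2]].
step 6: apply [+1, -2] → [3, 1]
step 7: apply [+4, +5] → [7, 6]
step 8: apply [+1, -2] → [8, 4]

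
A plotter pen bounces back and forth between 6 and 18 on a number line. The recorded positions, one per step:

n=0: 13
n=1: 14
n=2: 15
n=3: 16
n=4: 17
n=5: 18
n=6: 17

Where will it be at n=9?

14

The value travels 1 per step and bounces off the walls at 6 and 18.
  step 7: 17 → 16
  step 8: 16 → 15
  step 9: 15 → 14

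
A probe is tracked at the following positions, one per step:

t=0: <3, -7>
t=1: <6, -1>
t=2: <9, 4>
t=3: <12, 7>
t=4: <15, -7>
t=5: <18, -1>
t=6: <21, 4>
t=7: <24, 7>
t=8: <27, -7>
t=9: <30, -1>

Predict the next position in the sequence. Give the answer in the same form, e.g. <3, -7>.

First: linear, +3 per step → 33 at step 10.
Second: cycles through -7, -1, 4, 7 every 4 steps. Step 10 lands at position 2 of the cycle → 4.

<33, 4>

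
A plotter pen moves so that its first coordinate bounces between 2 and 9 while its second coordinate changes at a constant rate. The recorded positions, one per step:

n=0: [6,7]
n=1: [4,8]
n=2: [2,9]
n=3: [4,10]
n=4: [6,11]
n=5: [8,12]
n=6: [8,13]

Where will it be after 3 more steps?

The first coordinate travels 2 per step and bounces off the walls at 2 and 9.
  step 7: 8 → 6
  step 8: 6 → 4
  step 9: 4 → 2
The second coordinate changes by +1 each step: at step 9 it is 16.

[2,16]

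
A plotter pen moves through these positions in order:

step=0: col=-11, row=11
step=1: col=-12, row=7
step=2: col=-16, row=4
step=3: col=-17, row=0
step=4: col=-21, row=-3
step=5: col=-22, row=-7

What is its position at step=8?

The moves between consecutive positions are (-1, -4), (-4, -3), (-1, -4), (-4, -3), (-1, -4); they repeat the 2-cycle [(-1, -4), (-4, -3)].
step 6: apply (-4, -3) → col=-26, row=-10
step 7: apply (-1, -4) → col=-27, row=-14
step 8: apply (-4, -3) → col=-31, row=-17

col=-31, row=-17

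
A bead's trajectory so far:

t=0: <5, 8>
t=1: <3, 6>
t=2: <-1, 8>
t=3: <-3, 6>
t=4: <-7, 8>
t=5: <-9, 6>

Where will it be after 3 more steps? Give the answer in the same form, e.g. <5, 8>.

The moves between consecutive positions are <-2, -2>, <-4, +2>, <-2, -2>, <-4, +2>, <-2, -2>; they repeat the 2-cycle [<-2, -2>, <-4, +2>].
step 6: apply <-4, +2> → <-13, 8>
step 7: apply <-2, -2> → <-15, 6>
step 8: apply <-4, +2> → <-19, 8>

<-19, 8>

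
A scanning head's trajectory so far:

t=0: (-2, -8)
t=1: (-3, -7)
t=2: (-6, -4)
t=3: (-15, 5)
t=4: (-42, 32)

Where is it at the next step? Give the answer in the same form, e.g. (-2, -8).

(-123, 113)

Step-to-step displacements: (-1, +1), (-3, +3), (-9, +9), (-27, +27); each is 3× the previous.
step 5: (-42, 32) + (-81, +81) → (-123, 113)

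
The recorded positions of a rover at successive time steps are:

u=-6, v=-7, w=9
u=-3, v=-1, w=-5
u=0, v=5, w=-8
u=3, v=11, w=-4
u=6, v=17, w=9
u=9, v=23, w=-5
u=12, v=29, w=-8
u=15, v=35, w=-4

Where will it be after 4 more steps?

u=27, v=59, w=-4

The u coordinate changes by +3 each step, so at step 11 it is -6 + 11·(3) = 27.
The v coordinate changes by +6 each step, so at step 11 it is -7 + 11·(6) = 59.
The w coordinate repeats the cycle [9, -5, -8, -4] with period 4; step 11 mod 4 = 3, giving -4.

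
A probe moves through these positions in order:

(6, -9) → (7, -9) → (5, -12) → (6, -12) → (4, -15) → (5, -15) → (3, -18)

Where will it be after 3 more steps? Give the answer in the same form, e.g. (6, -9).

The moves between consecutive positions are (+1, +0), (-2, -3), (+1, +0), (-2, -3), (+1, +0), (-2, -3); they repeat the 2-cycle [(+1, +0), (-2, -3)].
step 7: apply (+1, +0) → (4, -18)
step 8: apply (-2, -3) → (2, -21)
step 9: apply (+1, +0) → (3, -21)

(3, -21)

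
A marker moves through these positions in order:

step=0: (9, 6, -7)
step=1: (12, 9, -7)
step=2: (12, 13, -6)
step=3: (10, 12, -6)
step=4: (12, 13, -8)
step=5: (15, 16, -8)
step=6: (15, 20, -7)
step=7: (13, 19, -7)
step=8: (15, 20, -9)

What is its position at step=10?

The moves between consecutive positions are (+3, +3, +0), (+0, +4, +1), (-2, -1, +0), (+2, +1, -2), (+3, +3, +0), (+0, +4, +1), (-2, -1, +0), (+2, +1, -2); they repeat the 4-cycle [(+3, +3, +0), (+0, +4, +1), (-2, -1, +0), (+2, +1, -2)].
step 9: apply (+3, +3, +0) → (18, 23, -9)
step 10: apply (+0, +4, +1) → (18, 27, -8)

(18, 27, -8)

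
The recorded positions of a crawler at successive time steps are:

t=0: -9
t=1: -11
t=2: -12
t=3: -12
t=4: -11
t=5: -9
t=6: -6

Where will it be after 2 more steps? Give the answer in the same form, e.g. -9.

3

First differences are -2, -1, +0, +1, +2, +3; their common second difference is +1 (constant acceleration).
step 7: -6 + 4 → -2
step 8: -2 + 5 → 3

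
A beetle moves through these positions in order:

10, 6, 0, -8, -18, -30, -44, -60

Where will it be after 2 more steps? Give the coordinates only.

-98

First differences are -4, -6, -8, -10, -12, -14, -16; their common second difference is -2 (constant acceleration).
step 8: -60 − 18 → -78
step 9: -78 − 20 → -98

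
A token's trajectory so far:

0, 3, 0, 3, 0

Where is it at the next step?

3

Step-to-step displacements: +3, -3, +3, -3; each is -1× the previous.
step 5: 0 + 3 → 3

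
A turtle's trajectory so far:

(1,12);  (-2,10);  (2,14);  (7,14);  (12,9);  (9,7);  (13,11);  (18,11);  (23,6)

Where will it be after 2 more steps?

The moves between consecutive positions are (-3,-2), (+4,+4), (+5,+0), (+5,-5), (-3,-2), (+4,+4), (+5,+0), (+5,-5); they repeat the 4-cycle [(-3,-2), (+4,+4), (+5,+0), (+5,-5)].
step 9: apply (-3,-2) → (20,4)
step 10: apply (+4,+4) → (24,8)

(24,8)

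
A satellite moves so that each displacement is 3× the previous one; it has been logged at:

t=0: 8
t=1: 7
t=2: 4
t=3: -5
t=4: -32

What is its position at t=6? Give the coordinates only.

Consecutive displacements -1, -3, -9, -27 scale by a factor of 3 each step.
step 5: -32 − 81 → -113
step 6: -113 − 243 → -356

-356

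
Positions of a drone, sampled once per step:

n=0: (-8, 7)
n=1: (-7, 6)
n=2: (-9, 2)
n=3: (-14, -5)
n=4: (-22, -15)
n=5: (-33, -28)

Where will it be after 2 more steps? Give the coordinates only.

(-64, -63)

First differences are (+1, -1), (-2, -4), (-5, -7), (-8, -10), (-11, -13); their common second difference is (-3, -3) (constant acceleration).
step 6: (-33, -28) + (-14, -16) → (-47, -44)
step 7: (-47, -44) + (-17, -19) → (-64, -63)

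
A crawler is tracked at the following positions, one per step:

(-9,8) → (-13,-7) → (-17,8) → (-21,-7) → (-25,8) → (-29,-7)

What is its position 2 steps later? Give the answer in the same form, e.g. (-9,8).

(-37,-7)

First: linear, -4 per step → -37 at step 7.
Second: cycles through 8, -7 every 2 steps. Step 7 lands at position 1 of the cycle → -7.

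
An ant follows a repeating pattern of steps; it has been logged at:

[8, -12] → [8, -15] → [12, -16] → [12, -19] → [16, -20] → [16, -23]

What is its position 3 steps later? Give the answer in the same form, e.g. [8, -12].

[24, -28]

Differencing gives [+0, -3], [+4, -1], [+0, -3], [+4, -1], [+0, -3]. This is the pattern [+0, -3], [+4, -1] repeated.
step 6: apply [+4, -1] → [20, -24]
step 7: apply [+0, -3] → [20, -27]
step 8: apply [+4, -1] → [24, -28]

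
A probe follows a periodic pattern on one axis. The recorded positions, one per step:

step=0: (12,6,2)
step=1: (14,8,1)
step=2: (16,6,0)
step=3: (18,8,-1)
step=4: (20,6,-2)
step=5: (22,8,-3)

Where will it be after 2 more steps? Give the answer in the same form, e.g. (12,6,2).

(26,8,-5)

The first coordinate changes by +2 each step, so at step 7 it is 12 + 7·(2) = 26.
The second coordinate repeats the cycle [6, 8] with period 2; step 7 mod 2 = 1, giving 8.
The third coordinate changes by -1 each step, so at step 7 it is 2 + 7·(-1) = -5.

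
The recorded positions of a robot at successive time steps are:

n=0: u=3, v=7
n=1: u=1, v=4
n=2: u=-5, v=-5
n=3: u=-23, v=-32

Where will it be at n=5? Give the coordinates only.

u=-239, v=-356

Step-to-step displacements: (-2,-3), (-6,-9), (-18,-27); each is 3× the previous.
step 4: u=-23, v=-32 + (-54,-81) → u=-77, v=-113
step 5: u=-77, v=-113 + (-162,-243) → u=-239, v=-356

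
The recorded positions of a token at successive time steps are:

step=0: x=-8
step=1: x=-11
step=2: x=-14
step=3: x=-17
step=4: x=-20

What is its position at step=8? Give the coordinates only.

Each step adds -3 to the position.
step 5: -20 − 3 → x=-23
step 6: -23 − 3 → x=-26
step 7: -26 − 3 → x=-29
step 8: -29 − 3 → x=-32

x=-32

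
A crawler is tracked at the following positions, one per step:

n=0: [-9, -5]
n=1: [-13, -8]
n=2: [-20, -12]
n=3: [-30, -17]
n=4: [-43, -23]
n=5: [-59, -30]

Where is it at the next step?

[-78, -38]

Taking differences between consecutive positions: [-4, -3], [-7, -4], [-10, -5], [-13, -6], [-16, -7]. These grow by [-3, -1] each step.
step 6: [-59, -30] + [-19, -8] → [-78, -38]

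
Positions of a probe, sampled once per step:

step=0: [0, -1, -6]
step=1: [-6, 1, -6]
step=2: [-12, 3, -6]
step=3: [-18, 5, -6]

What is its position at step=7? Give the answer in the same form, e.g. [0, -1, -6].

The position changes by [-6, +2, +0] every step.
step 4: [-18, 5, -6] + [-6, +2, +0] → [-24, 7, -6]
step 5: [-24, 7, -6] + [-6, +2, +0] → [-30, 9, -6]
step 6: [-30, 9, -6] + [-6, +2, +0] → [-36, 11, -6]
step 7: [-36, 11, -6] + [-6, +2, +0] → [-42, 13, -6]

[-42, 13, -6]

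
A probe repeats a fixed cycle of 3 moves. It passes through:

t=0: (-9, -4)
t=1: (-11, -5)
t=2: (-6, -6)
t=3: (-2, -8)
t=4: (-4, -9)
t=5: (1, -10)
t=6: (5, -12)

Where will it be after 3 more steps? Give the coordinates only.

(12, -16)

Step-to-step displacements: (-2, -1), (+5, -1), (+4, -2), (-2, -1), (+5, -1), (+4, -2) — a repeating cycle of length 3.
step 7: apply (-2, -1) → (3, -13)
step 8: apply (+5, -1) → (8, -14)
step 9: apply (+4, -2) → (12, -16)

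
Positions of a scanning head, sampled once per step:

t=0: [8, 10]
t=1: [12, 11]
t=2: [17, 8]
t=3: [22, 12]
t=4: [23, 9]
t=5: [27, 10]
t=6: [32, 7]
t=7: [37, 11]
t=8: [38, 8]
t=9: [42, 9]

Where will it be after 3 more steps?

[53, 7]

Step-to-step displacements: [+4, +1], [+5, -3], [+5, +4], [+1, -3], [+4, +1], [+5, -3], [+5, +4], [+1, -3], [+4, +1] — a repeating cycle of length 4.
step 10: apply [+5, -3] → [47, 6]
step 11: apply [+5, +4] → [52, 10]
step 12: apply [+1, -3] → [53, 7]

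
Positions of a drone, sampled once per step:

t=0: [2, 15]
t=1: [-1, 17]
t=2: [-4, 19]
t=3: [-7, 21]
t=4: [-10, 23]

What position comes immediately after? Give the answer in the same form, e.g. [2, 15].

Constant displacement of [-3, +2] per step.
step 5: [-10, 23] + [-3, +2] → [-13, 25]

[-13, 25]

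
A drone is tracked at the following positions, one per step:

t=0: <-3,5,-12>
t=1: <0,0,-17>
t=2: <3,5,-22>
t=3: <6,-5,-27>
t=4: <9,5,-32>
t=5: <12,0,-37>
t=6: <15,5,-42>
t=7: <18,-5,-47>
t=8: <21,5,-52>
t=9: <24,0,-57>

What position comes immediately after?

<27,5,-62>

First: linear, +3 per step → 27 at step 10.
Second: cycles through 5, 0, 5, -5 every 4 steps. Step 10 lands at position 2 of the cycle → 5.
Third: linear, -5 per step → -62 at step 10.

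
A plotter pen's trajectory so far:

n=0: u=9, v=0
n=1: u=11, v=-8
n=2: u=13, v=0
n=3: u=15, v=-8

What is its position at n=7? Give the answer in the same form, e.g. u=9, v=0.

u=23, v=-8

U: linear, +2 per step → 23 at step 7.
V: cycles through 0, -8 every 2 steps. Step 7 lands at position 1 of the cycle → -8.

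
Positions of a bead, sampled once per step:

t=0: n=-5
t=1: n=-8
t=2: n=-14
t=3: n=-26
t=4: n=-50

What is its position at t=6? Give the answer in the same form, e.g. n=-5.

The jumps are -3, -6, -12, -24 — a geometric progression with ratio 2.
step 5: -50 − 48 → n=-98
step 6: -98 − 96 → n=-194

n=-194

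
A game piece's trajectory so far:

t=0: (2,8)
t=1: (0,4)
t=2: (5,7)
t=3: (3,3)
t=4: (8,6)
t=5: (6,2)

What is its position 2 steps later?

(9,1)

The moves between consecutive positions are (-2,-4), (+5,+3), (-2,-4), (+5,+3), (-2,-4); they repeat the 2-cycle [(-2,-4), (+5,+3)].
step 6: apply (+5,+3) → (11,5)
step 7: apply (-2,-4) → (9,1)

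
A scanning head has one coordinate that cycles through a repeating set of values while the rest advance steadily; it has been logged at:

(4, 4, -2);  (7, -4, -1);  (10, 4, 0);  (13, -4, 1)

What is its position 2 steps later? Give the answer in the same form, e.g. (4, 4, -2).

The first coordinate changes by +3 each step, so at step 5 it is 4 + 5·(3) = 19.
The second coordinate repeats the cycle [4, -4] with period 2; step 5 mod 2 = 1, giving -4.
The third coordinate changes by +1 each step, so at step 5 it is -2 + 5·(1) = 3.

(19, -4, 3)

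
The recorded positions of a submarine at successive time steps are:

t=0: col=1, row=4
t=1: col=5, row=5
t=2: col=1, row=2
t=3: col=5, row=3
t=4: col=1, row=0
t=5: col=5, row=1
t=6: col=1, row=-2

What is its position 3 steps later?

col=5, row=-3

The moves between consecutive positions are (+4, +1), (-4, -3), (+4, +1), (-4, -3), (+4, +1), (-4, -3); they repeat the 2-cycle [(+4, +1), (-4, -3)].
step 7: apply (+4, +1) → col=5, row=-1
step 8: apply (-4, -3) → col=1, row=-4
step 9: apply (+4, +1) → col=5, row=-3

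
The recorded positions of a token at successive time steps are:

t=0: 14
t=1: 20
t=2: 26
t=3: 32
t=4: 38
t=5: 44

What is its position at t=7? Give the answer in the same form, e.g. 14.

The position changes by +6 every step.
step 6: 44 + 6 → 50
step 7: 50 + 6 → 56

56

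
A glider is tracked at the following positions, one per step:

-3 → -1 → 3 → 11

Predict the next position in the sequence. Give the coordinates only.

27

The jumps are +2, +4, +8 — a geometric progression with ratio 2.
step 4: 11 + 16 → 27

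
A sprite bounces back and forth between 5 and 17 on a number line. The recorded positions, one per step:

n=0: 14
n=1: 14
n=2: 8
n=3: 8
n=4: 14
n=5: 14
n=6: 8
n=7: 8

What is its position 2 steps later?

The value reflects between 5 and 17, moving 6 per step.
  step 8: 8 → 14
  step 9: 14 → 14

14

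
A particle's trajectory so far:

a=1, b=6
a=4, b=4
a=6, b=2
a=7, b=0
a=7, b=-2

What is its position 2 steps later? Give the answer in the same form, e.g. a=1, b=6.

a=4, b=-6

First differences are (+3, -2), (+2, -2), (+1, -2), (+0, -2); their common second difference is (-1, +0) (constant acceleration).
step 5: a=7, b=-2 + (-1, -2) → a=6, b=-4
step 6: a=6, b=-4 + (-2, -2) → a=4, b=-6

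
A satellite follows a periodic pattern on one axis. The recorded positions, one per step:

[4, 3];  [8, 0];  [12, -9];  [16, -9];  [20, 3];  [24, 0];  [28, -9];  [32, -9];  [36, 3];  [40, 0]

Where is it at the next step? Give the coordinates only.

[44, -9]

First: linear, +4 per step → 44 at step 10.
Second: cycles through 3, 0, -9, -9 every 4 steps. Step 10 lands at position 2 of the cycle → -9.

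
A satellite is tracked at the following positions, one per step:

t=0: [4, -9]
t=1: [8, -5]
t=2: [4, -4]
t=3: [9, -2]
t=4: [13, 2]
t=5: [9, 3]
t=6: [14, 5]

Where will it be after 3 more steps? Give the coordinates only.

[19, 12]

Differencing gives [+4, +4], [-4, +1], [+5, +2], [+4, +4], [-4, +1], [+5, +2]. This is the pattern [+4, +4], [-4, +1], [+5, +2] repeated.
step 7: apply [+4, +4] → [18, 9]
step 8: apply [-4, +1] → [14, 10]
step 9: apply [+5, +2] → [19, 12]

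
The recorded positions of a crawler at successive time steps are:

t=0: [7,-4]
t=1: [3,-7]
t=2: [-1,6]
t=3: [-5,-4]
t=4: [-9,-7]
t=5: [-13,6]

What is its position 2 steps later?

[-21,-7]

The first coordinate changes by -4 each step, so at step 7 it is 7 + 7·(-4) = -21.
The second coordinate repeats the cycle [-4, -7, 6] with period 3; step 7 mod 3 = 1, giving -7.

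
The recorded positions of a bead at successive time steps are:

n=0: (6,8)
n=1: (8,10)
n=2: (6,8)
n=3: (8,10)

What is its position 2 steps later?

The jumps are (+2,+2), (-2,-2), (+2,+2) — a geometric progression with ratio -1.
step 4: (8,10) + (-2,-2) → (6,8)
step 5: (6,8) + (+2,+2) → (8,10)

(8,10)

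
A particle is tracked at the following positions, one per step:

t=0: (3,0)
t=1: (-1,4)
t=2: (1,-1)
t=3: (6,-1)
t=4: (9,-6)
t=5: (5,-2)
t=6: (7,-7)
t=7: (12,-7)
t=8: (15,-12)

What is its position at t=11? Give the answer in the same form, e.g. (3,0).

(18,-13)

Step-to-step displacements: (-4,+4), (+2,-5), (+5,+0), (+3,-5), (-4,+4), (+2,-5), (+5,+0), (+3,-5) — a repeating cycle of length 4.
step 9: apply (-4,+4) → (11,-8)
step 10: apply (+2,-5) → (13,-13)
step 11: apply (+5,+0) → (18,-13)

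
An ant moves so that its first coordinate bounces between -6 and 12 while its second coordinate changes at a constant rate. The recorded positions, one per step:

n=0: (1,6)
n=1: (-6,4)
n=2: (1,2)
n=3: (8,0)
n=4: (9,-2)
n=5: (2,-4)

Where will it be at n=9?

The first coordinate reflects between -6 and 12, moving 7 per step.
  step 6: 2 → -5
  step 7: -5 → 0
  step 8: 0 → 7
  step 9: 7 → 10
The second coordinate changes by -2 each step: at step 9 it is -12.

(10,-12)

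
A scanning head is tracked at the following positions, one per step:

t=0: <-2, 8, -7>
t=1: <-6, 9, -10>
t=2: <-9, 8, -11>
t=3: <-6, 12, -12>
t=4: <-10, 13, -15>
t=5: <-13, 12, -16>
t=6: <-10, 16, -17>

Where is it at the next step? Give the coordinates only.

<-14, 17, -20>

Step-to-step displacements: <-4, +1, -3>, <-3, -1, -1>, <+3, +4, -1>, <-4, +1, -3>, <-3, -1, -1>, <+3, +4, -1> — a repeating cycle of length 3.
step 7: apply <-4, +1, -3> → <-14, 17, -20>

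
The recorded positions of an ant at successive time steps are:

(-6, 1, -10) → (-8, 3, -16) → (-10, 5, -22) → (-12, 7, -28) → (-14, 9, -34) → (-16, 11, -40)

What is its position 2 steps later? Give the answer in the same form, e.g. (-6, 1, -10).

(-20, 15, -52)

Constant displacement of (-2, +2, -6) per step.
step 6: (-16, 11, -40) + (-2, +2, -6) → (-18, 13, -46)
step 7: (-18, 13, -46) + (-2, +2, -6) → (-20, 15, -52)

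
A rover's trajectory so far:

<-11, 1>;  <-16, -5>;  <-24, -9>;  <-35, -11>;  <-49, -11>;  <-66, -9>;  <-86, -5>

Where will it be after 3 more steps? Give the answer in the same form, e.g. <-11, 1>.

<-164, 19>

Taking differences between consecutive positions: <-5, -6>, <-8, -4>, <-11, -2>, <-14, +0>, <-17, +2>, <-20, +4>. These grow by <-3, +2> each step.
step 7: <-86, -5> + <-23, +6> → <-109, 1>
step 8: <-109, 1> + <-26, +8> → <-135, 9>
step 9: <-135, 9> + <-29, +10> → <-164, 19>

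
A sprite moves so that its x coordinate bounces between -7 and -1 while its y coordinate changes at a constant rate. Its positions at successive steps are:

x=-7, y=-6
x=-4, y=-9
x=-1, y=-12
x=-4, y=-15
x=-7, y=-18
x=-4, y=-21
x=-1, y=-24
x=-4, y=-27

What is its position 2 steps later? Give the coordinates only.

x=-4, y=-33

The x coordinate reflects between -7 and -1, moving 3 per step.
  step 8: -4 → -7
  step 9: -7 → -4
The y coordinate changes by -3 each step: at step 9 it is -33.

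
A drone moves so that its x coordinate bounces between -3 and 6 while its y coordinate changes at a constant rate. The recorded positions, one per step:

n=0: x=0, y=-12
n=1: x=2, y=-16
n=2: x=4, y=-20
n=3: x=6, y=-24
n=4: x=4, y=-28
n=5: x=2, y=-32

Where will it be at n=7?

The x coordinate travels 2 per step and bounces off the walls at -3 and 6.
  step 6: 2 → 0
  step 7: 0 → -2
The y coordinate changes by -4 each step: at step 7 it is -40.

x=-2, y=-40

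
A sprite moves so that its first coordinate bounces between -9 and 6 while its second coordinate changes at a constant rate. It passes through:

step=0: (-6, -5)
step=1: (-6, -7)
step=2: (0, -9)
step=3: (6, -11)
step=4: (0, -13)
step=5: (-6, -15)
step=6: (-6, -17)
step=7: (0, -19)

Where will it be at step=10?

(-6, -25)

The first coordinate reflects between -9 and 6, moving 6 per step.
  step 8: 0 → 6
  step 9: 6 → 0
  step 10: 0 → -6
The second coordinate changes by -2 each step: at step 10 it is -25.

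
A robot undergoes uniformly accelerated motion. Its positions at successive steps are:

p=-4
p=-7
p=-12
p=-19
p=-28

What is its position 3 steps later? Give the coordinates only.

p=-67

Taking differences between consecutive positions: -3, -5, -7, -9. These grow by -2 each step.
step 5: -28 − 11 → p=-39
step 6: -39 − 13 → p=-52
step 7: -52 − 15 → p=-67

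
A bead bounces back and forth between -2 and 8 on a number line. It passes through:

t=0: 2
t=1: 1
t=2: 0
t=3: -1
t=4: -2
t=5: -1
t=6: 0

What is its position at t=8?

2

The value travels 1 per step and bounces off the walls at -2 and 8.
  step 7: 0 → 1
  step 8: 1 → 2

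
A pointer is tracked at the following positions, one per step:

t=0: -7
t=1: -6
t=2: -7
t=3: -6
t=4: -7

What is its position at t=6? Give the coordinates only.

-7

The jumps are +1, -1, +1, -1 — a geometric progression with ratio -1.
step 5: -7 + 1 → -6
step 6: -6 − 1 → -7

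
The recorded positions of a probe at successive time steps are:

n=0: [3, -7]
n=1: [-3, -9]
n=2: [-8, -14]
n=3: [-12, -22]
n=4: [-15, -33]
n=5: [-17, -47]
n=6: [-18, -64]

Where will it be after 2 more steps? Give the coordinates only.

[-17, -107]

Successive displacements: [-6, -2], [-5, -5], [-4, -8], [-3, -11], [-2, -14], [-1, -17] — each changes by [+1, -3].
step 7: [-18, -64] + [+0, -20] → [-18, -84]
step 8: [-18, -84] + [+1, -23] → [-17, -107]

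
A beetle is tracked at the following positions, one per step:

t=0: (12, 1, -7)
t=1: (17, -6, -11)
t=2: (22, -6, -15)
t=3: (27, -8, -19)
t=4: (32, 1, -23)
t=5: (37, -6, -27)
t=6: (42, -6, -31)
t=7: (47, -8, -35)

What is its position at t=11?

(67, -8, -51)

The first coordinate changes by +5 each step, so at step 11 it is 12 + 11·(5) = 67.
The second coordinate repeats the cycle [1, -6, -6, -8] with period 4; step 11 mod 4 = 3, giving -8.
The third coordinate changes by -4 each step, so at step 11 it is -7 + 11·(-4) = -51.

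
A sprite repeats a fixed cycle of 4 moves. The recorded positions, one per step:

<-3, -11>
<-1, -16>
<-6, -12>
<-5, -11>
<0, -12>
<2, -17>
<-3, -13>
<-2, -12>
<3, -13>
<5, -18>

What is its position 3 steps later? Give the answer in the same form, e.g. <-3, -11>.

<6, -14>

Step-to-step displacements: <+2, -5>, <-5, +4>, <+1, +1>, <+5, -1>, <+2, -5>, <-5, +4>, <+1, +1>, <+5, -1>, <+2, -5> — a repeating cycle of length 4.
step 10: apply <-5, +4> → <0, -14>
step 11: apply <+1, +1> → <1, -13>
step 12: apply <+5, -1> → <6, -14>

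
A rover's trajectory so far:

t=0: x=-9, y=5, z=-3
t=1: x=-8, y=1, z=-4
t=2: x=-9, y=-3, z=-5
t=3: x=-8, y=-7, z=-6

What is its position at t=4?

The x coordinate repeats the cycle [-9, -8] with period 2; step 4 mod 2 = 0, giving -9.
The y coordinate changes by -4 each step, so at step 4 it is 5 + 4·(-4) = -11.
The z coordinate changes by -1 each step, so at step 4 it is -3 + 4·(-1) = -7.

x=-9, y=-11, z=-7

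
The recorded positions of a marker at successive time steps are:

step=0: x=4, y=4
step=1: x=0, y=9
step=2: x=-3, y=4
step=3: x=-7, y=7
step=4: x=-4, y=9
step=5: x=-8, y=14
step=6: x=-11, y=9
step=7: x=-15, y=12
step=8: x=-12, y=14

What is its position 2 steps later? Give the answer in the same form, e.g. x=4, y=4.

x=-19, y=14

Differencing gives (-4, +5), (-3, -5), (-4, +3), (+3, +2), (-4, +5), (-3, -5), (-4, +3), (+3, +2). This is the pattern (-4, +5), (-3, -5), (-4, +3), (+3, +2) repeated.
step 9: apply (-4, +5) → x=-16, y=19
step 10: apply (-3, -5) → x=-19, y=14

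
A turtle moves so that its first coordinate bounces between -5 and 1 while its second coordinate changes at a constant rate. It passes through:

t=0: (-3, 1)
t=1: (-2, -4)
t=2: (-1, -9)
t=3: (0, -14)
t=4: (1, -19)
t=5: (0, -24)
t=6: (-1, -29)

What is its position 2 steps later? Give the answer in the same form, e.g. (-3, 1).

The first coordinate travels 1 per step and bounces off the walls at -5 and 1.
  step 7: -1 → -2
  step 8: -2 → -3
The second coordinate changes by -5 each step: at step 8 it is -39.

(-3, -39)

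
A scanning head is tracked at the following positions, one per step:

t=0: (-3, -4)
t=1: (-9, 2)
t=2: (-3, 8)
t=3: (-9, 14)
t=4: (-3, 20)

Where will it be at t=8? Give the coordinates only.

The first coordinate repeats the cycle [-3, -9] with period 2; step 8 mod 2 = 0, giving -3.
The second coordinate changes by +6 each step, so at step 8 it is -4 + 8·(6) = 44.

(-3, 44)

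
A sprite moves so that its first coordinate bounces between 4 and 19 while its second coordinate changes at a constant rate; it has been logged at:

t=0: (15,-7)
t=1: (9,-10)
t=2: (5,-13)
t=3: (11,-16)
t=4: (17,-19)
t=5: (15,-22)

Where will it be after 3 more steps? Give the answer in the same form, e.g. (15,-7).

The first coordinate reflects between 4 and 19, moving 6 per step.
  step 6: 15 → 9
  step 7: 9 → 5
  step 8: 5 → 11
The second coordinate changes by -3 each step: at step 8 it is -31.

(11,-31)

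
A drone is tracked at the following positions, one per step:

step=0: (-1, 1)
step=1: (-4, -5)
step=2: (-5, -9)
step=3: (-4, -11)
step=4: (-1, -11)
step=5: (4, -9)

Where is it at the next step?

(11, -5)

First differences are (-3, -6), (-1, -4), (+1, -2), (+3, +0), (+5, +2); their common second difference is (+2, +2) (constant acceleration).
step 6: (4, -9) + (+7, +4) → (11, -5)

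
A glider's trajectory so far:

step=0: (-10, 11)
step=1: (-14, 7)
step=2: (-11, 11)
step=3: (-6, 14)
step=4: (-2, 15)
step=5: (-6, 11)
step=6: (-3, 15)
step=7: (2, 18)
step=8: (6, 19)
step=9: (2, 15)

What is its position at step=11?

Step-to-step displacements: (-4, -4), (+3, +4), (+5, +3), (+4, +1), (-4, -4), (+3, +4), (+5, +3), (+4, +1), (-4, -4) — a repeating cycle of length 4.
step 10: apply (+3, +4) → (5, 19)
step 11: apply (+5, +3) → (10, 22)

(10, 22)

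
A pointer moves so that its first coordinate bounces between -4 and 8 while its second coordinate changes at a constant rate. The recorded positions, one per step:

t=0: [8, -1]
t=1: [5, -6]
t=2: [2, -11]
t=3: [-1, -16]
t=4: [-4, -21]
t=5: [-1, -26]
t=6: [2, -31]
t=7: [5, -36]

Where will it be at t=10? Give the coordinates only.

The first coordinate reflects between -4 and 8, moving 3 per step.
  step 8: 5 → 8
  step 9: 8 → 5
  step 10: 5 → 2
The second coordinate changes by -5 each step: at step 10 it is -51.

[2, -51]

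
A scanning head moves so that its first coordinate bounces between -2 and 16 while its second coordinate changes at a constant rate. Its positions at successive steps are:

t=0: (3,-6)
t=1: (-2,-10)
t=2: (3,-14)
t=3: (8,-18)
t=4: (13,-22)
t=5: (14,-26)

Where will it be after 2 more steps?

(4,-34)

The first coordinate reflects between -2 and 16, moving 5 per step.
  step 6: 14 → 9
  step 7: 9 → 4
The second coordinate changes by -4 each step: at step 7 it is -34.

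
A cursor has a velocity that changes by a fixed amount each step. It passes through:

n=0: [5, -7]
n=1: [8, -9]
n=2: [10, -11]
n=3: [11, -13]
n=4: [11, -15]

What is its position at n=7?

[5, -21]

First differences are [+3, -2], [+2, -2], [+1, -2], [+0, -2]; their common second difference is [-1, +0] (constant acceleration).
step 5: [11, -15] + [-1, -2] → [10, -17]
step 6: [10, -17] + [-2, -2] → [8, -19]
step 7: [8, -19] + [-3, -2] → [5, -21]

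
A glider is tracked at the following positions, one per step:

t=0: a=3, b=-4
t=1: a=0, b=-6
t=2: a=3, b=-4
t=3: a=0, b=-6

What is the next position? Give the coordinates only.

The jumps are (-3, -2), (+3, +2), (-3, -2) — a geometric progression with ratio -1.
step 4: a=0, b=-6 + (+3, +2) → a=3, b=-4

a=3, b=-4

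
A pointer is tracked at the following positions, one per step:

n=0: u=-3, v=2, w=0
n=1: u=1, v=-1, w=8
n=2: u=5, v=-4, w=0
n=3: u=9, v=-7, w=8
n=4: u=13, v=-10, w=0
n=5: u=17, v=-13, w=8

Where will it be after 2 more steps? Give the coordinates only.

The u coordinate changes by +4 each step, so at step 7 it is -3 + 7·(4) = 25.
The v coordinate changes by -3 each step, so at step 7 it is 2 + 7·(-3) = -19.
The w coordinate repeats the cycle [0, 8] with period 2; step 7 mod 2 = 1, giving 8.

u=25, v=-19, w=8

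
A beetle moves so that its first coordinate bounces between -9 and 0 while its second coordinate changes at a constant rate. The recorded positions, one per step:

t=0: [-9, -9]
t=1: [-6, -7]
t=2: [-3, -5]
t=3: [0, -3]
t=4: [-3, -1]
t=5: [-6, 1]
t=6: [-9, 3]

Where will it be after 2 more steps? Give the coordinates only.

[-3, 7]

The first coordinate reflects between -9 and 0, moving 3 per step.
  step 7: -9 → -6
  step 8: -6 → -3
The second coordinate changes by +2 each step: at step 8 it is 7.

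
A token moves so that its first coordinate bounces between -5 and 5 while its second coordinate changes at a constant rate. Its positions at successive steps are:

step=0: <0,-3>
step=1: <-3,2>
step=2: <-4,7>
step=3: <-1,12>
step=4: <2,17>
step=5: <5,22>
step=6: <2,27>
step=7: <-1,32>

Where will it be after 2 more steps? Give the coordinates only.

The first coordinate travels 3 per step and bounces off the walls at -5 and 5.
  step 8: -1 → -4
  step 9: -4 → -3
The second coordinate changes by +5 each step: at step 9 it is 42.

<-3,42>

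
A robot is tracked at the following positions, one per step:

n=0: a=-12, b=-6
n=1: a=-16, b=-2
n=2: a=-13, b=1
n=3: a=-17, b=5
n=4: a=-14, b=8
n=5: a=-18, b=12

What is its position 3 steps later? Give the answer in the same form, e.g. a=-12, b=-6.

Step-to-step displacements: (-4, +4), (+3, +3), (-4, +4), (+3, +3), (-4, +4) — a repeating cycle of length 2.
step 6: apply (+3, +3) → a=-15, b=15
step 7: apply (-4, +4) → a=-19, b=19
step 8: apply (+3, +3) → a=-16, b=22

a=-16, b=22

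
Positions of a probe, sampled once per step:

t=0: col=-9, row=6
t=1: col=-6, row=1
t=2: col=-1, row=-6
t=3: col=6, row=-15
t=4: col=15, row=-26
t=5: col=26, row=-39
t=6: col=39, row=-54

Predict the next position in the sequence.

Taking differences between consecutive positions: (+3, -5), (+5, -7), (+7, -9), (+9, -11), (+11, -13), (+13, -15). These grow by (+2, -2) each step.
step 7: col=39, row=-54 + (+15, -17) → col=54, row=-71

col=54, row=-71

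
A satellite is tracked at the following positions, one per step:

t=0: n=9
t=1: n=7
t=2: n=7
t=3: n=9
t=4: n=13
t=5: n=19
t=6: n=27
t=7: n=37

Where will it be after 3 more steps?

First differences are -2, +0, +2, +4, +6, +8, +10; their common second difference is +2 (constant acceleration).
step 8: 37 + 12 → n=49
step 9: 49 + 14 → n=63
step 10: 63 + 16 → n=79

n=79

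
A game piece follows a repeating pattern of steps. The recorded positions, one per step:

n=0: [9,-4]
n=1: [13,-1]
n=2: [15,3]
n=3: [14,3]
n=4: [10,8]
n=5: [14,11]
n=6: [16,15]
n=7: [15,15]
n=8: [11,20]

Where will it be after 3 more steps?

[16,27]

The moves between consecutive positions are [+4,+3], [+2,+4], [-1,+0], [-4,+5], [+4,+3], [+2,+4], [-1,+0], [-4,+5]; they repeat the 4-cycle [[+4,+3], [+2,+4], [-1,+0], [-4,+5]].
step 9: apply [+4,+3] → [15,23]
step 10: apply [+2,+4] → [17,27]
step 11: apply [-1,+0] → [16,27]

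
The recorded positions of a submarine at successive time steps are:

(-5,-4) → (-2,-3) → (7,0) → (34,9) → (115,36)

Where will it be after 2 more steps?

The jumps are (+3,+1), (+9,+3), (+27,+9), (+81,+27) — a geometric progression with ratio 3.
step 5: (115,36) + (+243,+81) → (358,117)
step 6: (358,117) + (+729,+243) → (1087,360)

(1087,360)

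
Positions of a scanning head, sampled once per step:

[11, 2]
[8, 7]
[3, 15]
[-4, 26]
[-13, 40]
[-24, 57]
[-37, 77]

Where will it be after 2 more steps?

[-69, 126]

Successive displacements: [-3, +5], [-5, +8], [-7, +11], [-9, +14], [-11, +17], [-13, +20] — each changes by [-2, +3].
step 7: [-37, 77] + [-15, +23] → [-52, 100]
step 8: [-52, 100] + [-17, +26] → [-69, 126]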